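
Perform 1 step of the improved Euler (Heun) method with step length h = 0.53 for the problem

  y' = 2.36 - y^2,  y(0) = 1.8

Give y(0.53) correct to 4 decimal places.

1.7209

Heun: k1 = f(t_n, y_n); k2 = f(t_n + h, y_n + h·k1); y_{n+1} = y_n + (h/2)·(k1 + k2).
t=0.000000, y=1.800000:
  k1 = f(0.000000, 1.800000) = -0.880000
  k2 = f(0.530000, 1.333600) = 0.581511
  y ← 1.800000 + (0.53/2)·(-0.880000 + 0.581511) = 1.720900
y(0.53) ≈ 1.7209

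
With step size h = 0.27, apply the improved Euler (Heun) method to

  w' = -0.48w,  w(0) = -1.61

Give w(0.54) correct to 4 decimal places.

-1.2434

Heun: k1 = f(x_n, w_n); k2 = f(x_n + h, w_n + h·k1); w_{n+1} = w_n + (h/2)·(k1 + k2).
x=0.000000, w=-1.610000:
  k1 = f(0.000000, -1.610000) = 0.772800
  k2 = f(0.270000, -1.401344) = 0.672645
  w ← -1.610000 + (0.27/2)·(0.772800 + 0.672645) = -1.414865
x=0.270000, w=-1.414865:
  k1 = f(0.270000, -1.414865) = 0.679135
  k2 = f(0.540000, -1.231498) = 0.591119
  w ← -1.414865 + (0.27/2)·(0.679135 + 0.591119) = -1.243381
w(0.54) ≈ -1.2434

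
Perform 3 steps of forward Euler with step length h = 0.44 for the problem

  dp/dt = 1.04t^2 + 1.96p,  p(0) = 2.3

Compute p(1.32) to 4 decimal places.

Euler: p_{n+1} = p_n + h·f(t_n, p_n).
t=0.000000, p=2.300000: f=4.508000 → p ← 2.300000 + 0.44·4.508000 = 4.283520
t=0.440000, p=4.283520: f=8.597043 → p ← 4.283520 + 0.44·8.597043 = 8.066219
t=0.880000, p=8.066219: f=16.615165 → p ← 8.066219 + 0.44·16.615165 = 15.376892
p(1.32) ≈ 15.3769

15.3769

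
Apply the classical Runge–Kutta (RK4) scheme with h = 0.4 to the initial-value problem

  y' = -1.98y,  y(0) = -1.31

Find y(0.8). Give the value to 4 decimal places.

RK4: k1 = f(t_n, y_n); k2 = f(t_n + h/2, y_n + (h/2)·k1); k3 = f(t_n + h/2, y_n + (h/2)·k2); k4 = f(t_n + h, y_n + h·k3); y_{n+1} = y_n + (h/6)·(k1 + 2k2 + 2k3 + k4).
t=0.000000, y=-1.310000:
  k1 = f(0.000000, -1.310000) = 2.593800
  k2 = f(0.200000, -0.791240) = 1.566655
  k3 = f(0.200000, -0.996669) = 1.973405
  k4 = f(0.400000, -0.520638) = 1.030864
  y ← -1.310000 + (0.4/6)·(k1 + 2k2 + 2k3 + k4) = -0.596348
t=0.400000, y=-0.596348:
  k1 = f(0.400000, -0.596348) = 1.180769
  k2 = f(0.600000, -0.360194) = 0.713184
  k3 = f(0.600000, -0.453711) = 0.898348
  k4 = f(0.800000, -0.237009) = 0.469277
  y ← -0.596348 + (0.4/6)·(k1 + 2k2 + 2k3 + k4) = -0.271474
y(0.8) ≈ -0.2715

-0.2715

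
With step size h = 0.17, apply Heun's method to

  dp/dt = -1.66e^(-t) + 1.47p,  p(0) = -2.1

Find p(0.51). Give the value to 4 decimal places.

-5.4300

Heun: k1 = f(t_n, p_n); k2 = f(t_n + h, p_n + h·k1); p_{n+1} = p_n + (h/2)·(k1 + k2).
t=0.000000, p=-2.100000:
  k1 = f(0.000000, -2.100000) = -4.747000
  k2 = f(0.170000, -2.906990) = -5.673759
  p ← -2.100000 + (0.17/2)·(-4.747000 + (-5.673759)) = -2.985765
t=0.170000, p=-2.985765:
  k1 = f(0.170000, -2.985765) = -5.789557
  k2 = f(0.340000, -3.969989) = -7.017423
  p ← -2.985765 + (0.17/2)·(-5.789557 + (-7.017423)) = -4.074358
t=0.340000, p=-4.074358:
  k1 = f(0.340000, -4.074358) = -7.170845
  k2 = f(0.510000, -5.293401) = -8.778123
  p ← -4.074358 + (0.17/2)·(-7.170845 + (-8.778123)) = -5.430020
p(0.51) ≈ -5.4300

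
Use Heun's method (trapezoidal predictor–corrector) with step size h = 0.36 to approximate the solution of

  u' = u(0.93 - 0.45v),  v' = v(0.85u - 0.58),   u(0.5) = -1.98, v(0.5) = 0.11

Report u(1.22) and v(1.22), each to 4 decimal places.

Heun on (u,v): k1 = f(x_n, state_n); k2 = f(x_n + h, state_n + h·k1); state_{n+1} = state_n + (h/2)·(k1 + k2).
0.500000: (-1.980000, 0.110000)
  k1 = (-1.743390, -0.248930)
  predictor → (-2.607620, 0.020385)
  k2 = (-2.401166, -0.057007)
  → (-2.726020, 0.054931)
0.860000: (-2.726020, 0.054931)
  k1 = (-2.467814, -0.159143)
  predictor → (-3.614433, -0.002360)
  k2 = (-3.365261, 0.008619)
  → (-3.775974, 0.027837)
(u(1.22), v(1.22)) ≈ (-3.7760, 0.0278)

-3.7760, 0.0278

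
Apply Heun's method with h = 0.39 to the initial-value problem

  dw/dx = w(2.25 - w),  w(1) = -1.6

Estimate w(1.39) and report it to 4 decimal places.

-7.6810

Heun: k1 = f(x_n, w_n); k2 = f(x_n + h, w_n + h·k1); w_{n+1} = w_n + (h/2)·(k1 + k2).
x=1.000000, w=-1.600000:
  k1 = f(1.000000, -1.600000) = -6.160000
  k2 = f(1.390000, -4.002400) = -25.024606
  w ← -1.600000 + (0.39/2)·(-6.160000 + (-25.024606)) = -7.680998
w(1.39) ≈ -7.6810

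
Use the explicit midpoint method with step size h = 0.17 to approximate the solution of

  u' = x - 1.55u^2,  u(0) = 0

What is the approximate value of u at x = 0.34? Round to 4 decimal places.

0.0576

Midpoint: k1 = f(x_n, u_n); k2 = f(x_n + h/2, u_n + (h/2)·k1); u_{n+1} = u_n + h·k2.
x=0.000000, u=0.000000:
  k1 = f(0.000000, 0.000000) = 0.000000
  k2 = f(0.085000, 0.000000) = 0.085000
  u ← 0.000000 + 0.17·0.085000 = 0.014450
x=0.170000, u=0.014450:
  k1 = f(0.170000, 0.014450) = 0.169676
  k2 = f(0.255000, 0.028872) = 0.253708
  u ← 0.014450 + 0.17·0.253708 = 0.057580
u(0.34) ≈ 0.0576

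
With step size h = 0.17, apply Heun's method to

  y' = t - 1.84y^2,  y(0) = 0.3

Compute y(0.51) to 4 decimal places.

0.3460

Heun: k1 = f(t_n, y_n); k2 = f(t_n + h, y_n + h·k1); y_{n+1} = y_n + (h/2)·(k1 + k2).
t=0.000000, y=0.300000:
  k1 = f(0.000000, 0.300000) = -0.165600
  k2 = f(0.170000, 0.271848) = 0.034022
  y ← 0.300000 + (0.17/2)·(-0.165600 + 0.034022) = 0.288816
t=0.170000, y=0.288816:
  k1 = f(0.170000, 0.288816) = 0.016517
  k2 = f(0.340000, 0.291624) = 0.183518
  y ← 0.288816 + (0.17/2)·(0.016517 + 0.183518) = 0.305819
t=0.340000, y=0.305819:
  k1 = f(0.340000, 0.305819) = 0.167914
  k2 = f(0.510000, 0.334364) = 0.304289
  y ← 0.305819 + (0.17/2)·(0.167914 + 0.304289) = 0.345956
y(0.51) ≈ 0.3460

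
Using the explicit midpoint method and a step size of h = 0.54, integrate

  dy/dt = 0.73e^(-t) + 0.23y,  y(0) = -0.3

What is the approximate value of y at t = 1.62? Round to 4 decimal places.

0.3070

Midpoint: k1 = f(t_n, y_n); k2 = f(t_n + h/2, y_n + (h/2)·k1); y_{n+1} = y_n + h·k2.
t=0.000000, y=-0.300000:
  k1 = f(0.000000, -0.300000) = 0.661000
  k2 = f(0.270000, -0.121530) = 0.529315
  y ← -0.300000 + 0.54·0.529315 = -0.014170
t=0.540000, y=-0.014170:
  k1 = f(0.540000, -0.014170) = 0.422147
  k2 = f(0.810000, 0.099810) = 0.347703
  y ← -0.014170 + 0.54·0.347703 = 0.173590
t=1.080000, y=0.173590:
  k1 = f(1.080000, 0.173590) = 0.287830
  k2 = f(1.350000, 0.251304) = 0.247045
  y ← 0.173590 + 0.54·0.247045 = 0.306994
y(1.62) ≈ 0.3070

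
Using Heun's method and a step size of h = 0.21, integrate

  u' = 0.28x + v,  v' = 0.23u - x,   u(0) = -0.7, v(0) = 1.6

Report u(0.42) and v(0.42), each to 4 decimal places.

-0.0233, 1.4768

Heun on (u,v): k1 = f(x_n, state_n); k2 = f(x_n + h, state_n + h·k1); state_{n+1} = state_n + (h/2)·(k1 + k2).
0.000000: (-0.700000, 1.600000)
  k1 = (1.600000, -0.161000)
  predictor → (-0.364000, 1.566190)
  k2 = (1.624990, -0.293720)
  → (-0.361376, 1.552254)
0.210000: (-0.361376, 1.552254)
  k1 = (1.611054, -0.293116)
  predictor → (-0.023055, 1.490700)
  k2 = (1.608300, -0.425303)
  → (-0.023344, 1.476820)
(u(0.42), v(0.42)) ≈ (-0.0233, 1.4768)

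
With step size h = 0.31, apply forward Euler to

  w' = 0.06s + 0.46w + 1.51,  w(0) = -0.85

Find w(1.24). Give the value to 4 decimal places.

Euler: w_{n+1} = w_n + h·f(s_n, w_n).
s=0.000000, w=-0.850000: f=1.119000 → w ← -0.850000 + 0.31·1.119000 = -0.503110
s=0.310000, w=-0.503110: f=1.297169 → w ← -0.503110 + 0.31·1.297169 = -0.100987
s=0.620000, w=-0.100987: f=1.500746 → w ← -0.100987 + 0.31·1.500746 = 0.364244
s=0.930000, w=0.364244: f=1.733352 → w ← 0.364244 + 0.31·1.733352 = 0.901583
w(1.24) ≈ 0.9016

0.9016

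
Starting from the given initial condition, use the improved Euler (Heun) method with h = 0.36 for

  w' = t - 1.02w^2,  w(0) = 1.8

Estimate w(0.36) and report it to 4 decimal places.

Heun: k1 = f(t_n, w_n); k2 = f(t_n + h, w_n + h·k1); w_{n+1} = w_n + (h/2)·(k1 + k2).
t=0.000000, w=1.800000:
  k1 = f(0.000000, 1.800000) = -3.304800
  k2 = f(0.360000, 0.610272) = -0.019881
  w ← 1.800000 + (0.36/2)·(-3.304800 + (-0.019881)) = 1.201558
w(0.36) ≈ 1.2016

1.2016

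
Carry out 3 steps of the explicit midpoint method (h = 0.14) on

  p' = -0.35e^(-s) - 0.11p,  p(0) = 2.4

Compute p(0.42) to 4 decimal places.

Midpoint: k1 = f(s_n, p_n); k2 = f(s_n + h/2, p_n + (h/2)·k1); p_{n+1} = p_n + h·k2.
s=0.000000, p=2.400000:
  k1 = f(0.000000, 2.400000) = -0.614000
  k2 = f(0.070000, 2.357020) = -0.585610
  p ← 2.400000 + 0.14·(-0.585610) = 2.318015
s=0.140000, p=2.318015:
  k1 = f(0.140000, 2.318015) = -0.559257
  k2 = f(0.210000, 2.278867) = -0.534380
  p ← 2.318015 + 0.14·(-0.534380) = 2.243201
s=0.280000, p=2.243201:
  k1 = f(0.280000, 2.243201) = -0.511276
  k2 = f(0.350000, 2.207412) = -0.489456
  p ← 2.243201 + 0.14·(-0.489456) = 2.174678
p(0.42) ≈ 2.1747

2.1747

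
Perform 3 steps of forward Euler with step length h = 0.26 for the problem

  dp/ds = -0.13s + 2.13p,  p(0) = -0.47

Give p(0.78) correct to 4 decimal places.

Euler: p_{n+1} = p_n + h·f(s_n, p_n).
s=0.000000, p=-0.470000: f=-1.001100 → p ← -0.470000 + 0.26·(-1.001100) = -0.730286
s=0.260000, p=-0.730286: f=-1.589309 → p ← -0.730286 + 0.26·(-1.589309) = -1.143506
s=0.520000, p=-1.143506: f=-2.503269 → p ← -1.143506 + 0.26·(-2.503269) = -1.794356
p(0.78) ≈ -1.7944

-1.7944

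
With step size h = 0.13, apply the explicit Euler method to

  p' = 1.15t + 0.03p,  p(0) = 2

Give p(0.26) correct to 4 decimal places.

Euler: p_{n+1} = p_n + h·f(t_n, p_n).
t=0.000000, p=2.000000: f=0.060000 → p ← 2.000000 + 0.13·0.060000 = 2.007800
t=0.130000, p=2.007800: f=0.209734 → p ← 2.007800 + 0.13·0.209734 = 2.035065
p(0.26) ≈ 2.0351

2.0351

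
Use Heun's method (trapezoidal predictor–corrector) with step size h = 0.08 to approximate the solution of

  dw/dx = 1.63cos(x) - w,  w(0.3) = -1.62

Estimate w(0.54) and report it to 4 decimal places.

-0.9592

Heun: k1 = f(x_n, w_n); k2 = f(x_n + h, w_n + h·k1); w_{n+1} = w_n + (h/2)·(k1 + k2).
x=0.300000, w=-1.620000:
  k1 = f(0.300000, -1.620000) = 3.177198
  k2 = f(0.380000, -1.365824) = 2.879547
  w ← -1.620000 + (0.08/2)·(3.177198 + 2.879547) = -1.377730
x=0.380000, w=-1.377730:
  k1 = f(0.380000, -1.377730) = 2.891454
  k2 = f(0.460000, -1.146414) = 2.606979
  w ← -1.377730 + (0.08/2)·(2.891454 + 2.606979) = -1.157793
x=0.460000, w=-1.157793:
  k1 = f(0.460000, -1.157793) = 2.618358
  k2 = f(0.540000, -0.948324) = 2.346389
  w ← -1.157793 + (0.08/2)·(2.618358 + 2.346389) = -0.959203
w(0.54) ≈ -0.9592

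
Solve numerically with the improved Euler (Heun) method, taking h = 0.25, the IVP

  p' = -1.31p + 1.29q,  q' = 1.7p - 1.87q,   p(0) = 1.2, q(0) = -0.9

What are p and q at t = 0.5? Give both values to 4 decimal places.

Heun on (p,q): k1 = f(t_n, state_n); k2 = f(t_n + h, state_n + h·k1); state_{n+1} = state_n + (h/2)·(k1 + k2).
0.000000: (1.200000, -0.900000)
  k1 = (-2.733000, 3.723000)
  predictor → (0.516750, 0.030750)
  k2 = (-0.637275, 0.820972)
  → (0.778716, -0.332003)
0.250000: (0.778716, -0.332003)
  k1 = (-1.448402, 1.944663)
  predictor → (0.416615, 0.154162)
  k2 = (-0.346896, 0.419962)
  → (0.554303, -0.036425)
(p(0.5), q(0.5)) ≈ (0.5543, -0.0364)

0.5543, -0.0364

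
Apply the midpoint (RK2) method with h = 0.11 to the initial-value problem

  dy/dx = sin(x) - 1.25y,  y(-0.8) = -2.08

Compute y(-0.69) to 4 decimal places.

-1.8828

Midpoint: k1 = f(x_n, y_n); k2 = f(x_n + h/2, y_n + (h/2)·k1); y_{n+1} = y_n + h·k2.
x=-0.800000, y=-2.080000:
  k1 = f(-0.800000, -2.080000) = 1.882644
  k2 = f(-0.745000, -1.976455) = 1.792596
  y ← -2.080000 + 0.11·1.792596 = -1.882814
y(-0.69) ≈ -1.8828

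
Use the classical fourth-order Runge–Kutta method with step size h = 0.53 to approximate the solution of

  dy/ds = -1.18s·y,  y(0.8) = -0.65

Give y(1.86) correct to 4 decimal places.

-0.1252

RK4: k1 = f(s_n, y_n); k2 = f(s_n + h/2, y_n + (h/2)·k1); k3 = f(s_n + h/2, y_n + (h/2)·k2); k4 = f(s_n + h, y_n + h·k3); y_{n+1} = y_n + (h/6)·(k1 + 2k2 + 2k3 + k4).
s=0.800000, y=-0.650000:
  k1 = f(0.800000, -0.650000) = 0.613600
  k2 = f(1.065000, -0.487396) = 0.612511
  k3 = f(1.065000, -0.487685) = 0.612873
  k4 = f(1.330000, -0.325177) = 0.510333
  y ← -0.650000 + (0.53/6)·(k1 + 2k2 + 2k3 + k4) = -0.334235
s=1.330000, y=-0.334235:
  k1 = f(1.330000, -0.334235) = 0.524548
  k2 = f(1.595000, -0.195230) = 0.367442
  k3 = f(1.595000, -0.236863) = 0.445799
  k4 = f(1.860000, -0.097961) = 0.215005
  y ← -0.334235 + (0.53/6)·(k1 + 2k2 + 2k3 + k4) = -0.125235
y(1.86) ≈ -0.1252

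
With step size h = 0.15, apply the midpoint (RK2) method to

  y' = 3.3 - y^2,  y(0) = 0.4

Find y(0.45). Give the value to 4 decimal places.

1.4059

Midpoint: k1 = f(t_n, y_n); k2 = f(t_n + h/2, y_n + (h/2)·k1); y_{n+1} = y_n + h·k2.
t=0.000000, y=0.400000:
  k1 = f(0.000000, 0.400000) = 3.140000
  k2 = f(0.075000, 0.635500) = 2.896140
  y ← 0.400000 + 0.15·2.896140 = 0.834421
t=0.150000, y=0.834421:
  k1 = f(0.150000, 0.834421) = 2.603742
  k2 = f(0.225000, 1.029702) = 2.239715
  y ← 0.834421 + 0.15·2.239715 = 1.170378
t=0.300000, y=1.170378:
  k1 = f(0.300000, 1.170378) = 1.930215
  k2 = f(0.375000, 1.315144) = 1.570396
  y ← 1.170378 + 0.15·1.570396 = 1.405937
y(0.45) ≈ 1.4059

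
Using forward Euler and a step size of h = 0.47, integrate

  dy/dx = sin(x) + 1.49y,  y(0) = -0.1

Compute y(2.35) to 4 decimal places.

1.9590

Euler: y_{n+1} = y_n + h·f(x_n, y_n).
x=0.000000, y=-0.100000: f=-0.149000 → y ← -0.100000 + 0.47·(-0.149000) = -0.170030
x=0.470000, y=-0.170030: f=0.199542 → y ← -0.170030 + 0.47·0.199542 = -0.076245
x=0.940000, y=-0.076245: f=0.693952 → y ← -0.076245 + 0.47·0.693952 = 0.249912
x=1.410000, y=0.249912: f=1.359469 → y ← 0.249912 + 0.47·1.359469 = 0.888863
x=1.880000, y=0.888863: f=2.276982 → y ← 0.888863 + 0.47·2.276982 = 1.959044
y(2.35) ≈ 1.9590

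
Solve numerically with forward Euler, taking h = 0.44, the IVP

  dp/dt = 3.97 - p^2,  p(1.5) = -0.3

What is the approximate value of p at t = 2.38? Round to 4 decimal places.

Euler: p_{n+1} = p_n + h·f(t_n, p_n).
t=1.500000, p=-0.300000: f=3.880000 → p ← -0.300000 + 0.44·3.880000 = 1.407200
t=1.940000, p=1.407200: f=1.989788 → p ← 1.407200 + 0.44·1.989788 = 2.282707
p(2.38) ≈ 2.2827

2.2827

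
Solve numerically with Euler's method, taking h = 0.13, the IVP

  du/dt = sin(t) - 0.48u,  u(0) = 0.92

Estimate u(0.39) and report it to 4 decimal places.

0.8075

Euler: u_{n+1} = u_n + h·f(t_n, u_n).
t=0.000000, u=0.920000: f=-0.441600 → u ← 0.920000 + 0.13·(-0.441600) = 0.862592
t=0.130000, u=0.862592: f=-0.284410 → u ← 0.862592 + 0.13·(-0.284410) = 0.825619
t=0.260000, u=0.825619: f=-0.139216 → u ← 0.825619 + 0.13·(-0.139216) = 0.807521
u(0.39) ≈ 0.8075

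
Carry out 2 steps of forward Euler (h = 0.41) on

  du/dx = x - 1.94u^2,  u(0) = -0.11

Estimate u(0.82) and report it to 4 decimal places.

0.0371

Euler: u_{n+1} = u_n + h·f(x_n, u_n).
x=0.000000, u=-0.110000: f=-0.023474 → u ← -0.110000 + 0.41·(-0.023474) = -0.119624
x=0.410000, u=-0.119624: f=0.382239 → u ← -0.119624 + 0.41·0.382239 = 0.037093
u(0.82) ≈ 0.0371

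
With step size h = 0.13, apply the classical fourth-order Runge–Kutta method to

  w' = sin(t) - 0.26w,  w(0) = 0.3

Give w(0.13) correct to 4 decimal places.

RK4: k1 = f(t_n, w_n); k2 = f(t_n + h/2, w_n + (h/2)·k1); k3 = f(t_n + h/2, w_n + (h/2)·k2); k4 = f(t_n + h, w_n + h·k3); w_{n+1} = w_n + (h/6)·(k1 + 2k2 + 2k3 + k4).
t=0.000000, w=0.300000:
  k1 = f(0.000000, 0.300000) = -0.078000
  k2 = f(0.065000, 0.294930) = -0.011728
  k3 = f(0.065000, 0.299238) = -0.012848
  k4 = f(0.130000, 0.298330) = 0.052068
  w ← 0.300000 + (0.13/6)·(k1 + 2k2 + 2k3 + k4) = 0.298373
w(0.13) ≈ 0.2984

0.2984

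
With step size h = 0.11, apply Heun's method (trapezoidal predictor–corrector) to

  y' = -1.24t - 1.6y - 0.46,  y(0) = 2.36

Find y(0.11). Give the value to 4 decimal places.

Heun: k1 = f(t_n, y_n); k2 = f(t_n + h, y_n + h·k1); y_{n+1} = y_n + (h/2)·(k1 + k2).
t=0.000000, y=2.360000:
  k1 = f(0.000000, 2.360000) = -4.236000
  k2 = f(0.110000, 1.894040) = -3.626864
  y ← 2.360000 + (0.11/2)·(-4.236000 + (-3.626864)) = 1.927542
y(0.11) ≈ 1.9275

1.9275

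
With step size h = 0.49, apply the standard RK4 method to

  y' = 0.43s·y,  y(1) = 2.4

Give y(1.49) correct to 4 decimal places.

RK4: k1 = f(s_n, y_n); k2 = f(s_n + h/2, y_n + (h/2)·k1); k3 = f(s_n + h/2, y_n + (h/2)·k2); k4 = f(s_n + h, y_n + h·k3); y_{n+1} = y_n + (h/6)·(k1 + 2k2 + 2k3 + k4).
s=1.000000, y=2.400000:
  k1 = f(1.000000, 2.400000) = 1.032000
  k2 = f(1.245000, 2.652840) = 1.420198
  k3 = f(1.245000, 2.747948) = 1.471114
  k4 = f(1.490000, 3.120846) = 1.999526
  y ← 2.400000 + (0.49/6)·(k1 + 2k2 + 2k3 + k4) = 3.119822
y(1.49) ≈ 3.1198

3.1198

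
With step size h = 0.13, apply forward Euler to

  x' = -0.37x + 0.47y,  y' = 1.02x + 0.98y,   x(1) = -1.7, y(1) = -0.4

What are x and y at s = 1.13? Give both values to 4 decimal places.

-1.6427, -0.6764

Euler on (x,y): x_{n+1} = x_n + h·x', y_{n+1} = y_n + h·y'.
1.000000: (-1.700000, -0.400000); f=(0.441000, -2.126000) → (-1.642670, -0.676380)
(x(1.13), y(1.13)) ≈ (-1.6427, -0.6764)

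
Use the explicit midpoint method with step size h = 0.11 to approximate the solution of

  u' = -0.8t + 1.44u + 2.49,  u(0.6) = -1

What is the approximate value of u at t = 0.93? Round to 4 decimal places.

-0.8106

Midpoint: k1 = f(t_n, u_n); k2 = f(t_n + h/2, u_n + (h/2)·k1); u_{n+1} = u_n + h·k2.
t=0.600000, u=-1.000000:
  k1 = f(0.600000, -1.000000) = 0.570000
  k2 = f(0.655000, -0.968650) = 0.571144
  u ← -1.000000 + 0.11·0.571144 = -0.937174
t=0.710000, u=-0.937174:
  k1 = f(0.710000, -0.937174) = 0.572469
  k2 = f(0.765000, -0.905688) = 0.573809
  u ← -0.937174 + 0.11·0.573809 = -0.874055
t=0.820000, u=-0.874055:
  k1 = f(0.820000, -0.874055) = 0.575361
  k2 = f(0.875000, -0.842410) = 0.576929
  u ← -0.874055 + 0.11·0.576929 = -0.810593
u(0.93) ≈ -0.8106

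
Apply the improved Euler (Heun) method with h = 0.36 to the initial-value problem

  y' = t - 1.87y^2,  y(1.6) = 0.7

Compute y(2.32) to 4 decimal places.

1.0055

Heun: k1 = f(t_n, y_n); k2 = f(t_n + h, y_n + h·k1); y_{n+1} = y_n + (h/2)·(k1 + k2).
t=1.600000, y=0.700000:
  k1 = f(1.600000, 0.700000) = 0.683700
  k2 = f(1.960000, 0.946132) = 0.286040
  y ← 0.700000 + (0.36/2)·(0.683700 + 0.286040) = 0.874553
t=1.960000, y=0.874553:
  k1 = f(1.960000, 0.874553) = 0.529743
  k2 = f(2.320000, 1.065261) = 0.197961
  y ← 0.874553 + (0.36/2)·(0.529743 + 0.197961) = 1.005540
y(2.32) ≈ 1.0055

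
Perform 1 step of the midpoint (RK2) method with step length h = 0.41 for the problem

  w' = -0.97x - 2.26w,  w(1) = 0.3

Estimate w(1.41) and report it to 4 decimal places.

Midpoint: k1 = f(x_n, w_n); k2 = f(x_n + h/2, w_n + (h/2)·k1); w_{n+1} = w_n + h·k2.
x=1.000000, w=0.300000:
  k1 = f(1.000000, 0.300000) = -1.648000
  k2 = f(1.205000, -0.037840) = -1.083332
  w ← 0.300000 + 0.41·(-1.083332) = -0.144166
w(1.41) ≈ -0.1442

-0.1442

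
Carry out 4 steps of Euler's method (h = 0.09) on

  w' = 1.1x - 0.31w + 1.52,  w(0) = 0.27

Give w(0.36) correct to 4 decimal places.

Euler: w_{n+1} = w_n + h·f(x_n, w_n).
x=0.000000, w=0.270000: f=1.436300 → w ← 0.270000 + 0.09·1.436300 = 0.399267
x=0.090000, w=0.399267: f=1.495227 → w ← 0.399267 + 0.09·1.495227 = 0.533837
x=0.180000, w=0.533837: f=1.552510 → w ← 0.533837 + 0.09·1.552510 = 0.673563
x=0.270000, w=0.673563: f=1.608195 → w ← 0.673563 + 0.09·1.608195 = 0.818301
w(0.36) ≈ 0.8183

0.8183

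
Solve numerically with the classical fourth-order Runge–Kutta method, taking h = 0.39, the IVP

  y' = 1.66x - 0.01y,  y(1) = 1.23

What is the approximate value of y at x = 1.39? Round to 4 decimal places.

1.9974

RK4: k1 = f(x_n, y_n); k2 = f(x_n + h/2, y_n + (h/2)·k1); k3 = f(x_n + h/2, y_n + (h/2)·k2); k4 = f(x_n + h, y_n + h·k3); y_{n+1} = y_n + (h/6)·(k1 + 2k2 + 2k3 + k4).
x=1.000000, y=1.230000:
  k1 = f(1.000000, 1.230000) = 1.647700
  k2 = f(1.195000, 1.551302) = 1.968187
  k3 = f(1.195000, 1.613796) = 1.967562
  k4 = f(1.390000, 1.997349) = 2.287427
  y ← 1.230000 + (0.39/6)·(k1 + 2k2 + 2k3 + k4) = 1.997431
y(1.39) ≈ 1.9974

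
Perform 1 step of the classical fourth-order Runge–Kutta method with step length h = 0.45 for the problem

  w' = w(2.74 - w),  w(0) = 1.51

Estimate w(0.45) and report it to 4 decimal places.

RK4: k1 = f(t_n, w_n); k2 = f(t_n + h/2, w_n + (h/2)·k1); k3 = f(t_n + h/2, w_n + (h/2)·k2); k4 = f(t_n + h, w_n + h·k3); w_{n+1} = w_n + (h/6)·(k1 + 2k2 + 2k3 + k4).
t=0.000000, w=1.510000:
  k1 = f(0.000000, 1.510000) = 1.857300
  k2 = f(0.225000, 1.927893) = 1.565656
  k3 = f(0.225000, 1.862273) = 1.634568
  k4 = f(0.450000, 2.245555) = 1.110303
  w ← 1.510000 + (0.45/6)·(k1 + 2k2 + 2k3 + k4) = 2.212604
w(0.45) ≈ 2.2126

2.2126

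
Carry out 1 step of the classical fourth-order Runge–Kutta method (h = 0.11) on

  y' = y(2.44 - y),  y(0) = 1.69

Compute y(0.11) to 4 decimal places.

RK4: k1 = f(t_n, y_n); k2 = f(t_n + h/2, y_n + (h/2)·k1); k3 = f(t_n + h/2, y_n + (h/2)·k2); k4 = f(t_n + h, y_n + h·k3); y_{n+1} = y_n + (h/6)·(k1 + 2k2 + 2k3 + k4).
t=0.000000, y=1.690000:
  k1 = f(0.000000, 1.690000) = 1.267500
  k2 = f(0.055000, 1.759713) = 1.197110
  k3 = f(0.055000, 1.755841) = 1.201274
  k4 = f(0.110000, 1.822140) = 1.125827
  y ← 1.690000 + (0.11/6)·(k1 + 2k2 + 2k3 + k4) = 1.821818
y(0.11) ≈ 1.8218

1.8218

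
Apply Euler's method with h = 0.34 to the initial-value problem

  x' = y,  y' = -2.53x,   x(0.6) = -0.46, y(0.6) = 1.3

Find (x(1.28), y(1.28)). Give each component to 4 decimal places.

Euler on (x,y): x_{n+1} = x_n + h·x', y_{n+1} = y_n + h·y'.
0.600000: (-0.460000, 1.300000); f=(1.300000, 1.163800) → (-0.018000, 1.695692)
0.940000: (-0.018000, 1.695692); f=(1.695692, 0.045540) → (0.558535, 1.711176)
(x(1.28), y(1.28)) ≈ (0.5585, 1.7112)

0.5585, 1.7112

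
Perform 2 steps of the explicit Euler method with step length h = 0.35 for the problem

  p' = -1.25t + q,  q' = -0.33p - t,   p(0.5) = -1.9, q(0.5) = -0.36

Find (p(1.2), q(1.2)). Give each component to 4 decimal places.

Euler on (p,q): p_{n+1} = p_n + h·p', q_{n+1} = q_n + h·q'.
0.500000: (-1.900000, -0.360000); f=(-0.985000, 0.127000) → (-2.244750, -0.315550)
0.850000: (-2.244750, -0.315550); f=(-1.378050, -0.109232) → (-2.727067, -0.353781)
(p(1.2), q(1.2)) ≈ (-2.7271, -0.3538)

-2.7271, -0.3538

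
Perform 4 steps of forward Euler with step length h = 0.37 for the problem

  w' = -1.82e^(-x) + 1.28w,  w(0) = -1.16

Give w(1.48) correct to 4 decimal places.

Euler: w_{n+1} = w_n + h·f(x_n, w_n).
x=0.000000, w=-1.160000: f=-3.304800 → w ← -1.160000 + 0.37·(-3.304800) = -2.382776
x=0.370000, w=-2.382776: f=-4.307090 → w ← -2.382776 + 0.37·(-4.307090) = -3.976399
x=0.740000, w=-3.976399: f=-5.958138 → w ← -3.976399 + 0.37·(-5.958138) = -6.180910
x=1.110000, w=-6.180910: f=-8.511363 → w ← -6.180910 + 0.37·(-8.511363) = -9.330115
w(1.48) ≈ -9.3301

-9.3301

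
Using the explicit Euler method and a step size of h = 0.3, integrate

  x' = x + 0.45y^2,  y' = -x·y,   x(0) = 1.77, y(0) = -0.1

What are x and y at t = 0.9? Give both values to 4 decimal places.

Euler on (x,y): x_{n+1} = x_n + h·x', y_{n+1} = y_n + h·y'.
0.000000: (1.770000, -0.100000); f=(1.774500, 0.177000) → (2.302350, -0.046900)
0.300000: (2.302350, -0.046900); f=(2.303340, 0.107980) → (2.993352, -0.014506)
0.600000: (2.993352, -0.014506); f=(2.993447, 0.043421) → (3.891386, -0.001480)
(x(0.9), y(0.9)) ≈ (3.8914, -0.0015)

3.8914, -0.0015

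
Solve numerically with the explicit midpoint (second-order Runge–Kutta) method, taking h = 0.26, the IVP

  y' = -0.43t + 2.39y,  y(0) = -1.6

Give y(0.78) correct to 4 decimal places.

Midpoint: k1 = f(t_n, y_n); k2 = f(t_n + h/2, y_n + (h/2)·k1); y_{n+1} = y_n + h·k2.
t=0.000000, y=-1.600000:
  k1 = f(0.000000, -1.600000) = -3.824000
  k2 = f(0.130000, -2.097120) = -5.068017
  y ← -1.600000 + 0.26·(-5.068017) = -2.917684
t=0.260000, y=-2.917684:
  k1 = f(0.260000, -2.917684) = -7.085066
  k2 = f(0.390000, -3.838743) = -9.342296
  y ← -2.917684 + 0.26·(-9.342296) = -5.346681
t=0.520000, y=-5.346681:
  k1 = f(0.520000, -5.346681) = -13.002168
  k2 = f(0.650000, -7.036963) = -17.097842
  y ← -5.346681 + 0.26·(-17.097842) = -9.792120
y(0.78) ≈ -9.7921

-9.7921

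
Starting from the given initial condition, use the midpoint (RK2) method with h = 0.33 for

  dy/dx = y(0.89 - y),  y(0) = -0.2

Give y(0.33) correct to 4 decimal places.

Midpoint: k1 = f(x_n, y_n); k2 = f(x_n + h/2, y_n + (h/2)·k1); y_{n+1} = y_n + h·k2.
x=0.000000, y=-0.200000:
  k1 = f(0.000000, -0.200000) = -0.218000
  k2 = f(0.165000, -0.235970) = -0.265695
  y ← -0.200000 + 0.33·(-0.265695) = -0.287679
y(0.33) ≈ -0.2877

-0.2877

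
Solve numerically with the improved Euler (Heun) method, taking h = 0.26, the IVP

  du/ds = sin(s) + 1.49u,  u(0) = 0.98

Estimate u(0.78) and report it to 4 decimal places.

3.4800

Heun: k1 = f(s_n, u_n); k2 = f(s_n + h, u_n + h·k1); u_{n+1} = u_n + (h/2)·(k1 + k2).
s=0.000000, u=0.980000:
  k1 = f(0.000000, 0.980000) = 1.460200
  k2 = f(0.260000, 1.359652) = 2.282962
  u ← 0.980000 + (0.26/2)·(1.460200 + 2.282962) = 1.466611
s=0.260000, u=1.466611:
  k1 = f(0.260000, 1.466611) = 2.442331
  k2 = f(0.520000, 2.101617) = 3.628290
  u ← 1.466611 + (0.26/2)·(2.442331 + 3.628290) = 2.255792
s=0.520000, u=2.255792:
  k1 = f(0.520000, 2.255792) = 3.858010
  k2 = f(0.780000, 3.258874) = 5.559002
  u ← 2.255792 + (0.26/2)·(3.858010 + 5.559002) = 3.480003
u(0.78) ≈ 3.4800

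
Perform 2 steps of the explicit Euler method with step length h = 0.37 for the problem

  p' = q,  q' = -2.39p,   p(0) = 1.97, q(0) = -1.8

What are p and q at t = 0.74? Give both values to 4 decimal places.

Euler on (p,q): p_{n+1} = p_n + h·p', q_{n+1} = q_n + h·q'.
0.000000: (1.970000, -1.800000); f=(-1.800000, -4.708300) → (1.304000, -3.542071)
0.370000: (1.304000, -3.542071); f=(-3.542071, -3.116560) → (-0.006566, -4.695198)
(p(0.74), q(0.74)) ≈ (-0.0066, -4.6952)

-0.0066, -4.6952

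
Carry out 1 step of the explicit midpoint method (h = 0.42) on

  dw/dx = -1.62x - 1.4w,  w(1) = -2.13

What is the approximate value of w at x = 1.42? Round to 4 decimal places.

Midpoint: k1 = f(x_n, w_n); k2 = f(x_n + h/2, w_n + (h/2)·k1); w_{n+1} = w_n + h·k2.
x=1.000000, w=-2.130000:
  k1 = f(1.000000, -2.130000) = 1.362000
  k2 = f(1.210000, -1.843980) = 0.621372
  w ← -2.130000 + 0.42·0.621372 = -1.869024
w(1.42) ≈ -1.8690

-1.8690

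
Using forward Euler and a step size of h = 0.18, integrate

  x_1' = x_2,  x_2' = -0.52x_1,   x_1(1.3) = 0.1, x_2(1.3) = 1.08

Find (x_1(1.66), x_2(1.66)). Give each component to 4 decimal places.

0.4871, 1.0431

Euler on (x_1,x_2): x_1_{n+1} = x_1_n + h·x_1', x_2_{n+1} = x_2_n + h·x_2'.
1.300000: (0.100000, 1.080000); f=(1.080000, -0.052000) → (0.294400, 1.070640)
1.480000: (0.294400, 1.070640); f=(1.070640, -0.153088) → (0.487115, 1.043084)
(x_1(1.66), x_2(1.66)) ≈ (0.4871, 1.0431)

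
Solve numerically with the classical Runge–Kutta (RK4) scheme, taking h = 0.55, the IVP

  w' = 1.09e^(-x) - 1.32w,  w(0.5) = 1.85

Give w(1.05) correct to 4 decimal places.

1.0890

RK4: k1 = f(x_n, w_n); k2 = f(x_n + h/2, w_n + (h/2)·k1); k3 = f(x_n + h/2, w_n + (h/2)·k2); k4 = f(x_n + h, w_n + h·k3); w_{n+1} = w_n + (h/6)·(k1 + 2k2 + 2k3 + k4).
x=0.500000, w=1.850000:
  k1 = f(0.500000, 1.850000) = -1.780882
  k2 = f(0.775000, 1.360258) = -1.293373
  k3 = f(0.775000, 1.494322) = -1.470339
  k4 = f(1.050000, 1.041314) = -0.993102
  w ← 1.850000 + (0.55/6)·(k1 + 2k2 + 2k3 + k4) = 1.089038
w(1.05) ≈ 1.0890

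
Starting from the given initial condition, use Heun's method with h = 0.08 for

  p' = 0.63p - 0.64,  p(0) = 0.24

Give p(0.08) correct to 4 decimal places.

Heun: k1 = f(s_n, p_n); k2 = f(s_n + h, p_n + h·k1); p_{n+1} = p_n + (h/2)·(k1 + k2).
s=0.000000, p=0.240000:
  k1 = f(0.000000, 0.240000) = -0.488800
  k2 = f(0.080000, 0.200896) = -0.513436
  p ← 0.240000 + (0.08/2)·(-0.488800 + (-0.513436)) = 0.199911
p(0.08) ≈ 0.1999

0.1999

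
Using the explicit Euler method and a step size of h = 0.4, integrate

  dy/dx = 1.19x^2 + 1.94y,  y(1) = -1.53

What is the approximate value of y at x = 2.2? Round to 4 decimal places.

-3.8702

Euler: y_{n+1} = y_n + h·f(x_n, y_n).
x=1.000000, y=-1.530000: f=-1.778200 → y ← -1.530000 + 0.4·(-1.778200) = -2.241280
x=1.400000, y=-2.241280: f=-2.015683 → y ← -2.241280 + 0.4·(-2.015683) = -3.047553
x=1.800000, y=-3.047553: f=-2.056653 → y ← -3.047553 + 0.4·(-2.056653) = -3.870215
y(2.2) ≈ -3.8702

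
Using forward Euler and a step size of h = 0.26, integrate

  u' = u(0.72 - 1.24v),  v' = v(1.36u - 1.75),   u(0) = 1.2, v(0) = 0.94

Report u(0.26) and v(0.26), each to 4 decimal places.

Euler on (u,v): u_{n+1} = u_n + h·u', v_{n+1} = v_n + h·v'.
0.000000: (1.200000, 0.940000); f=(-0.534720, -0.110920) → (1.060973, 0.911161)
(u(0.26), v(0.26)) ≈ (1.0610, 0.9112)

1.0610, 0.9112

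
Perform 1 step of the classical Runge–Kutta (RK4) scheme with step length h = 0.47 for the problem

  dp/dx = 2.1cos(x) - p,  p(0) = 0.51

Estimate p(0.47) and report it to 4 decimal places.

RK4: k1 = f(x_n, p_n); k2 = f(x_n + h/2, p_n + (h/2)·k1); k3 = f(x_n + h/2, p_n + (h/2)·k2); k4 = f(x_n + h, p_n + h·k3); p_{n+1} = p_n + (h/6)·(k1 + 2k2 + 2k3 + k4).
x=0.000000, p=0.510000:
  k1 = f(0.000000, 0.510000) = 1.590000
  k2 = f(0.235000, 0.883650) = 1.158630
  k3 = f(0.235000, 0.782278) = 1.260002
  k4 = f(0.470000, 1.102201) = 0.770092
  p ← 0.510000 + (0.47/6)·(k1 + 2k2 + 2k3 + k4) = 1.073793
p(0.47) ≈ 1.0738

1.0738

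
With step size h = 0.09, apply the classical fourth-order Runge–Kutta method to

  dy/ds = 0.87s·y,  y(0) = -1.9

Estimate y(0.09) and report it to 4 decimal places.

-1.9067

RK4: k1 = f(s_n, y_n); k2 = f(s_n + h/2, y_n + (h/2)·k1); k3 = f(s_n + h/2, y_n + (h/2)·k2); k4 = f(s_n + h, y_n + h·k3); y_{n+1} = y_n + (h/6)·(k1 + 2k2 + 2k3 + k4).
s=0.000000, y=-1.900000:
  k1 = f(0.000000, -1.900000) = 0.000000
  k2 = f(0.045000, -1.900000) = -0.074385
  k3 = f(0.045000, -1.903347) = -0.074516
  k4 = f(0.090000, -1.906706) = -0.149295
  y ← -1.900000 + (0.09/6)·(k1 + 2k2 + 2k3 + k4) = -1.906706
y(0.09) ≈ -1.9067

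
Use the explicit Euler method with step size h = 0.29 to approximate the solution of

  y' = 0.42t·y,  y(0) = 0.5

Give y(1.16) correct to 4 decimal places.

0.6130

Euler: y_{n+1} = y_n + h·f(t_n, y_n).
t=0.000000, y=0.500000: f=0.000000 → y ← 0.500000 + 0.29·0.000000 = 0.500000
t=0.290000, y=0.500000: f=0.060900 → y ← 0.500000 + 0.29·0.060900 = 0.517661
t=0.580000, y=0.517661: f=0.126102 → y ← 0.517661 + 0.29·0.126102 = 0.554231
t=0.870000, y=0.554231: f=0.202516 → y ← 0.554231 + 0.29·0.202516 = 0.612960
y(1.16) ≈ 0.6130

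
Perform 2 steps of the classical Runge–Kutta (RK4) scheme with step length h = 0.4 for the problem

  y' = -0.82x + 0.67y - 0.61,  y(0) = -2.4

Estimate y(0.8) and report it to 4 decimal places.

RK4: k1 = f(x_n, y_n); k2 = f(x_n + h/2, y_n + (h/2)·k1); k3 = f(x_n + h/2, y_n + (h/2)·k2); k4 = f(x_n + h, y_n + h·k3); y_{n+1} = y_n + (h/6)·(k1 + 2k2 + 2k3 + k4).
x=0.000000, y=-2.400000:
  k1 = f(0.000000, -2.400000) = -2.218000
  k2 = f(0.200000, -2.843600) = -2.679212
  k3 = f(0.200000, -2.935842) = -2.741014
  k4 = f(0.400000, -3.496406) = -3.280592
  y ← -2.400000 + (0.4/6)·(k1 + 2k2 + 2k3 + k4) = -3.489270
x=0.400000, y=-3.489270:
  k1 = f(0.400000, -3.489270) = -3.275811
  k2 = f(0.600000, -4.144432) = -3.878769
  k3 = f(0.600000, -4.265024) = -3.959566
  k4 = f(0.800000, -5.073096) = -4.664974
  y ← -3.489270 + (0.4/6)·(k1 + 2k2 + 2k3 + k4) = -5.063767
y(0.8) ≈ -5.0638

-5.0638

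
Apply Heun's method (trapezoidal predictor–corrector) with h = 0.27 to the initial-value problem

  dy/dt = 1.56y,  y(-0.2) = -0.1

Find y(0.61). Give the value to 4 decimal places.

-0.3442

Heun: k1 = f(t_n, y_n); k2 = f(t_n + h, y_n + h·k1); y_{n+1} = y_n + (h/2)·(k1 + k2).
t=-0.200000, y=-0.100000:
  k1 = f(-0.200000, -0.100000) = -0.156000
  k2 = f(0.070000, -0.142120) = -0.221707
  y ← -0.100000 + (0.27/2)·(-0.156000 + (-0.221707)) = -0.150990
t=0.070000, y=-0.150990:
  k1 = f(0.070000, -0.150990) = -0.235545
  k2 = f(0.340000, -0.214588) = -0.334757
  y ← -0.150990 + (0.27/2)·(-0.235545 + (-0.334757)) = -0.227981
t=0.340000, y=-0.227981:
  k1 = f(0.340000, -0.227981) = -0.355651
  k2 = f(0.610000, -0.324007) = -0.505451
  y ← -0.227981 + (0.27/2)·(-0.355651 + (-0.505451)) = -0.344230
y(0.61) ≈ -0.3442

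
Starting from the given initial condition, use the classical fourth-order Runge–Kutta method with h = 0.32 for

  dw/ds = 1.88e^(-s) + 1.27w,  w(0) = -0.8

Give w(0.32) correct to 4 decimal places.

RK4: k1 = f(s_n, w_n); k2 = f(s_n + h/2, w_n + (h/2)·k1); k3 = f(s_n + h/2, w_n + (h/2)·k2); k4 = f(s_n + h, w_n + h·k3); w_{n+1} = w_n + (h/6)·(k1 + 2k2 + 2k3 + k4).
s=0.000000, w=-0.800000:
  k1 = f(0.000000, -0.800000) = 0.864000
  k2 = f(0.160000, -0.661760) = 0.761595
  k3 = f(0.160000, -0.678145) = 0.740786
  k4 = f(0.320000, -0.562948) = 0.650216
  w ← -0.800000 + (0.32/6)·(k1 + 2k2 + 2k3 + k4) = -0.558988
w(0.32) ≈ -0.5590

-0.5590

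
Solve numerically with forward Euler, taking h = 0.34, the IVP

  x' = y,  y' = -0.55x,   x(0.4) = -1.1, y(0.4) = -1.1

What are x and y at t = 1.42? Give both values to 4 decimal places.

-1.9884, -0.2862

Euler on (x,y): x_{n+1} = x_n + h·x', y_{n+1} = y_n + h·y'.
0.400000: (-1.100000, -1.100000); f=(-1.100000, 0.605000) → (-1.474000, -0.894300)
0.740000: (-1.474000, -0.894300); f=(-0.894300, 0.810700) → (-1.778062, -0.618662)
1.080000: (-1.778062, -0.618662); f=(-0.618662, 0.977934) → (-1.988407, -0.286164)
(x(1.42), y(1.42)) ≈ (-1.9884, -0.2862)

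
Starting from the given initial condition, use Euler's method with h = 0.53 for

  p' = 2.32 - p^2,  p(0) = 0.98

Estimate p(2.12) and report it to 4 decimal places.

1.4783

Euler: p_{n+1} = p_n + h·f(t_n, p_n).
t=0.000000, p=0.980000: f=1.359600 → p ← 0.980000 + 0.53·1.359600 = 1.700588
t=0.530000, p=1.700588: f=-0.572000 → p ← 1.700588 + 0.53·(-0.572000) = 1.397428
t=1.060000, p=1.397428: f=0.367194 → p ← 1.397428 + 0.53·0.367194 = 1.592041
t=1.590000, p=1.592041: f=-0.214595 → p ← 1.592041 + 0.53·(-0.214595) = 1.478306
p(2.12) ≈ 1.4783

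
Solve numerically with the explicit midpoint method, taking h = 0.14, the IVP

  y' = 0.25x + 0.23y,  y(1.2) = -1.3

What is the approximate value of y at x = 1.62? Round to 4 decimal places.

Midpoint: k1 = f(x_n, y_n); k2 = f(x_n + h/2, y_n + (h/2)·k1); y_{n+1} = y_n + h·k2.
x=1.200000, y=-1.300000:
  k1 = f(1.200000, -1.300000) = 0.001000
  k2 = f(1.270000, -1.299930) = 0.018516
  y ← -1.300000 + 0.14·0.018516 = -1.297408
x=1.340000, y=-1.297408:
  k1 = f(1.340000, -1.297408) = 0.036596
  k2 = f(1.410000, -1.294846) = 0.054685
  y ← -1.297408 + 0.14·0.054685 = -1.289752
x=1.480000, y=-1.289752:
  k1 = f(1.480000, -1.289752) = 0.073357
  k2 = f(1.550000, -1.284617) = 0.092038
  y ← -1.289752 + 0.14·0.092038 = -1.276866
y(1.62) ≈ -1.2769

-1.2769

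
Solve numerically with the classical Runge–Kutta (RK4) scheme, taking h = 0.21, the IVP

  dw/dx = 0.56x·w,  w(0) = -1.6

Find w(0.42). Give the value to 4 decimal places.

RK4: k1 = f(x_n, w_n); k2 = f(x_n + h/2, w_n + (h/2)·k1); k3 = f(x_n + h/2, w_n + (h/2)·k2); k4 = f(x_n + h, w_n + h·k3); w_{n+1} = w_n + (h/6)·(k1 + 2k2 + 2k3 + k4).
x=0.000000, w=-1.600000:
  k1 = f(0.000000, -1.600000) = 0.000000
  k2 = f(0.105000, -1.600000) = -0.094080
  k3 = f(0.105000, -1.609878) = -0.094661
  k4 = f(0.210000, -1.619879) = -0.190498
  w ← -1.600000 + (0.21/6)·(k1 + 2k2 + 2k3 + k4) = -1.619879
x=0.210000, w=-1.619879:
  k1 = f(0.210000, -1.619879) = -0.190498
  k2 = f(0.315000, -1.639882) = -0.289275
  k3 = f(0.315000, -1.650253) = -0.291105
  k4 = f(0.420000, -1.681011) = -0.395374
  w ← -1.619879 + (0.21/6)·(k1 + 2k2 + 2k3 + k4) = -1.681011
w(0.42) ≈ -1.6810

-1.6810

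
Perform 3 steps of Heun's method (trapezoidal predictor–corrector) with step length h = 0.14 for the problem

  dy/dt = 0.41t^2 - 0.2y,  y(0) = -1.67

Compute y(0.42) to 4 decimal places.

Heun: k1 = f(t_n, y_n); k2 = f(t_n + h, y_n + h·k1); y_{n+1} = y_n + (h/2)·(k1 + k2).
t=0.000000, y=-1.670000:
  k1 = f(0.000000, -1.670000) = 0.334000
  k2 = f(0.140000, -1.623240) = 0.332684
  y ← -1.670000 + (0.14/2)·(0.334000 + 0.332684) = -1.623332
t=0.140000, y=-1.623332:
  k1 = f(0.140000, -1.623332) = 0.332702
  k2 = f(0.280000, -1.576754) = 0.347495
  y ← -1.623332 + (0.14/2)·(0.332702 + 0.347495) = -1.575718
t=0.280000, y=-1.575718:
  k1 = f(0.280000, -1.575718) = 0.347288
  k2 = f(0.420000, -1.527098) = 0.377744
  y ← -1.575718 + (0.14/2)·(0.347288 + 0.377744) = -1.524966
y(0.42) ≈ -1.5250

-1.5250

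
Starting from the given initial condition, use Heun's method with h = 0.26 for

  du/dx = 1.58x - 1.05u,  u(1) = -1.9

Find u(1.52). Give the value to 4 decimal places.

-0.2975

Heun: k1 = f(x_n, u_n); k2 = f(x_n + h, u_n + h·k1); u_{n+1} = u_n + (h/2)·(k1 + k2).
x=1.000000, u=-1.900000:
  k1 = f(1.000000, -1.900000) = 3.575000
  k2 = f(1.260000, -0.970500) = 3.009825
  u ← -1.900000 + (0.26/2)·(3.575000 + 3.009825) = -1.043973
x=1.260000, u=-1.043973:
  k1 = f(1.260000, -1.043973) = 3.086971
  k2 = f(1.520000, -0.241360) = 2.655028
  u ← -1.043973 + (0.26/2)·(3.086971 + 2.655028) = -0.297513
u(1.52) ≈ -0.2975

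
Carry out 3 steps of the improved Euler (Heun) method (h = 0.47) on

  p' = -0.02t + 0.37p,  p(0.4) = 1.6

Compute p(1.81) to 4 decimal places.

Heun: k1 = f(t_n, p_n); k2 = f(t_n + h, p_n + h·k1); p_{n+1} = p_n + (h/2)·(k1 + k2).
t=0.400000, p=1.600000:
  k1 = f(0.400000, 1.600000) = 0.584000
  k2 = f(0.870000, 1.874480) = 0.676158
  p ← 1.600000 + (0.47/2)·(0.584000 + 0.676158) = 1.896137
t=0.870000, p=1.896137:
  k1 = f(0.870000, 1.896137) = 0.684171
  k2 = f(1.340000, 2.217697) = 0.793748
  p ← 1.896137 + (0.47/2)·(0.684171 + 0.793748) = 2.243448
t=1.340000, p=2.243448:
  k1 = f(1.340000, 2.243448) = 0.803276
  k2 = f(1.810000, 2.620988) = 0.933565
  p ← 2.243448 + (0.47/2)·(0.803276 + 0.933565) = 2.651606
p(1.81) ≈ 2.6516

2.6516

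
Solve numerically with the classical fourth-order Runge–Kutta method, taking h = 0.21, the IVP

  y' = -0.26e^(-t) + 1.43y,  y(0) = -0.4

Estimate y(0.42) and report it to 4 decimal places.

-0.8540

RK4: k1 = f(t_n, y_n); k2 = f(t_n + h/2, y_n + (h/2)·k1); k3 = f(t_n + h/2, y_n + (h/2)·k2); k4 = f(t_n + h, y_n + h·k3); y_{n+1} = y_n + (h/6)·(k1 + 2k2 + 2k3 + k4).
t=0.000000, y=-0.400000:
  k1 = f(0.000000, -0.400000) = -0.832000
  k2 = f(0.105000, -0.487360) = -0.931009
  k3 = f(0.105000, -0.497756) = -0.945875
  k4 = f(0.210000, -0.598634) = -1.066798
  y ← -0.400000 + (0.21/6)·(k1 + 2k2 + 2k3 + k4) = -0.597840
t=0.210000, y=-0.597840:
  k1 = f(0.210000, -0.597840) = -1.065663
  k2 = f(0.315000, -0.709734) = -1.204665
  k3 = f(0.315000, -0.724330) = -1.225537
  k4 = f(0.420000, -0.855203) = -1.393772
  y ← -0.597840 + (0.21/6)·(k1 + 2k2 + 2k3 + k4) = -0.854034
y(0.42) ≈ -0.8540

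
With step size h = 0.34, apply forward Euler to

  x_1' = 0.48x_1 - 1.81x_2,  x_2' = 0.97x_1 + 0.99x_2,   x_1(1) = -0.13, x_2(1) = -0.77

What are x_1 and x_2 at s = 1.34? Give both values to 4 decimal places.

Euler on (x_1,x_2): x_1_{n+1} = x_1_n + h·x_1', x_2_{n+1} = x_2_n + h·x_2'.
1.000000: (-0.130000, -0.770000); f=(1.331300, -0.888400) → (0.322642, -1.072056)
(x_1(1.34), x_2(1.34)) ≈ (0.3226, -1.0721)

0.3226, -1.0721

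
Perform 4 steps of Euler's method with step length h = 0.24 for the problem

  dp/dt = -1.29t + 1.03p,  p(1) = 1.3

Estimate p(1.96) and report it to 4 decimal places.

Euler: p_{n+1} = p_n + h·f(t_n, p_n).
t=1.000000, p=1.300000: f=0.049000 → p ← 1.300000 + 0.24·0.049000 = 1.311760
t=1.240000, p=1.311760: f=-0.248487 → p ← 1.311760 + 0.24·(-0.248487) = 1.252123
t=1.480000, p=1.252123: f=-0.619513 → p ← 1.252123 + 0.24·(-0.619513) = 1.103440
t=1.720000, p=1.103440: f=-1.082257 → p ← 1.103440 + 0.24·(-1.082257) = 0.843698
p(1.96) ≈ 0.8437

0.8437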